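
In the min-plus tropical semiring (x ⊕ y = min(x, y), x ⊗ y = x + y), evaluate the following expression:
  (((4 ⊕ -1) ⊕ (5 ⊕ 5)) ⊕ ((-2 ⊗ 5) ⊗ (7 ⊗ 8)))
(((4 ⊕ -1) ⊕ (5 ⊕ 5)) ⊕ ((-2 ⊗ 5) ⊗ (7 ⊗ 8))) = -1

Expand innermost to outermost. Recall ⊕ takes the minimum of its arguments and ⊗ takes their sum. Working out the expression (((4 ⊕ -1) ⊕ (5 ⊕ 5)) ⊕ ((-2 ⊗ 5) ⊗ (7 ⊗ 8))) gives -1.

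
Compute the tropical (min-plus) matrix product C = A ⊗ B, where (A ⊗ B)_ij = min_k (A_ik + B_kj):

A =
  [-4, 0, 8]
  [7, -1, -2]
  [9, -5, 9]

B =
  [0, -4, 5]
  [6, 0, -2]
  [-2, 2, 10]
A ⊗ B =
  [-4, -8, -2]
  [-4, -1, -3]
  [1, -5, -7]

Apply the min-plus product entry-by-entry:
  C[0][0] = min over k of (A[0][0] + B[0][0] = -4 + 0 = -4, A[0][1] + B[1][0] = 0 + 6 = 6, A[0][2] + B[2][0] = 8 + -2 = 6) = -4 (attained at k = 0)
  C[0][1] = min over k of (A[0][0] + B[0][1] = -4 + -4 = -8, A[0][1] + B[1][1] = 0 + 0 = 0, A[0][2] + B[2][1] = 8 + 2 = 10) = -8 (attained at k = 0)
  C[0][2] = min over k of (A[0][0] + B[0][2] = -4 + 5 = 1, A[0][1] + B[1][2] = 0 + -2 = -2, A[0][2] + B[2][2] = 8 + 10 = 18) = -2 (attained at k = 1)
  C[1][0] = min over k of (A[1][0] + B[0][0] = 7 + 0 = 7, A[1][1] + B[1][0] = -1 + 6 = 5, A[1][2] + B[2][0] = -2 + -2 = -4) = -4 (attained at k = 2)
  C[1][1] = min over k of (A[1][0] + B[0][1] = 7 + -4 = 3, A[1][1] + B[1][1] = -1 + 0 = -1, A[1][2] + B[2][1] = -2 + 2 = 0) = -1 (attained at k = 1)
  C[1][2] = min over k of (A[1][0] + B[0][2] = 7 + 5 = 12, A[1][1] + B[1][2] = -1 + -2 = -3, A[1][2] + B[2][2] = -2 + 10 = 8) = -3 (attained at k = 1)
  C[2][0] = min over k of (A[2][0] + B[0][0] = 9 + 0 = 9, A[2][1] + B[1][0] = -5 + 6 = 1, A[2][2] + B[2][0] = 9 + -2 = 7) = 1 (attained at k = 1)
  C[2][1] = min over k of (A[2][0] + B[0][1] = 9 + -4 = 5, A[2][1] + B[1][1] = -5 + 0 = -5, A[2][2] + B[2][1] = 9 + 2 = 11) = -5 (attained at k = 1)
  C[2][2] = min over k of (A[2][0] + B[0][2] = 9 + 5 = 14, A[2][1] + B[1][2] = -5 + -2 = -7, A[2][2] + B[2][2] = 9 + 10 = 19) = -7 (attained at k = 1)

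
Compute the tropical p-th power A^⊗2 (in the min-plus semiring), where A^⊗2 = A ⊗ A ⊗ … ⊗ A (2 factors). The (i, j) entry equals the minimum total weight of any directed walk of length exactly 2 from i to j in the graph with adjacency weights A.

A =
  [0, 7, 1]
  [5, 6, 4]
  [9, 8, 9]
A^⊗2 =
  [0, 7, 1]
  [5, 12, 6]
  [9, 14, 10]

Each entry (A^⊗2)_ij equals the minimum over all length-2 walks i = v_0 → v_1 → … → v_2 = j of Σ_t A[v_t][v_{t+1}]. For example, for (i, j) = (0, 2) we minimise over 3 possible intermediate vertex sequences; the minimum is 1, attained along the walk 0 → 0 → 2.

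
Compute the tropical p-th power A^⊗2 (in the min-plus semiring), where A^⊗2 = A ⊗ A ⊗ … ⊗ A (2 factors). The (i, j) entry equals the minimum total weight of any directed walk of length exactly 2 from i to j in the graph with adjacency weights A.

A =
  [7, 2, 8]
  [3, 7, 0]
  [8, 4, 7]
A^⊗2 =
  [5, 9, 2]
  [8, 4, 7]
  [7, 10, 4]

Each entry (A^⊗2)_ij equals the minimum over all length-2 walks i = v_0 → v_1 → … → v_2 = j of Σ_t A[v_t][v_{t+1}]. For example, for (i, j) = (0, 2) we minimise over 3 possible intermediate vertex sequences; the minimum is 2, attained along the walk 0 → 1 → 2.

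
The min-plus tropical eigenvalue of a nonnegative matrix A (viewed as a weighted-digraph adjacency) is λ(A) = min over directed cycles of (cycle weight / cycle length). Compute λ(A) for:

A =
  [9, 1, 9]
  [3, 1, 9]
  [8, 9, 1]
λ(A) = 1

Enumerate directed cycles and compute their means (weight / length). Sample:
  cycle 0 → 0: weight = 9, length = 1, mean = 9/1 ≈ 9.000
  cycle 1 → 1: weight = 1, length = 1, mean = 1/1 ≈ 1.000
  cycle 2 → 2: weight = 1, length = 1, mean = 1/1 ≈ 1.000
  cycle 0 → 1 → 0: weight = 4, length = 2, mean = 4/2 ≈ 2.000
  cycle 0 → 2 → 0: weight = 17, length = 2, mean = 17/2 ≈ 8.500
  cycle 1 → 0 → 1: weight = 4, length = 2, mean = 4/2 ≈ 2.000
Minimum mean = 1.000, attained e.g. along the cycle 1 → 1 with weight 1 and length 1. So λ(A) = 1/1 = 1.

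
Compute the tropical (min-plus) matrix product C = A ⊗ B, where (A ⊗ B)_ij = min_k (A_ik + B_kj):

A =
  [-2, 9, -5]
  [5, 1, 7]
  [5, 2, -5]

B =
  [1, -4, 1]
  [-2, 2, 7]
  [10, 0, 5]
A ⊗ B =
  [-1, -6, -1]
  [-1, 1, 6]
  [0, -5, 0]

Apply the min-plus product entry-by-entry:
  C[0][0] = min over k of (A[0][0] + B[0][0] = -2 + 1 = -1, A[0][1] + B[1][0] = 9 + -2 = 7, A[0][2] + B[2][0] = -5 + 10 = 5) = -1 (attained at k = 0)
  C[0][1] = min over k of (A[0][0] + B[0][1] = -2 + -4 = -6, A[0][1] + B[1][1] = 9 + 2 = 11, A[0][2] + B[2][1] = -5 + 0 = -5) = -6 (attained at k = 0)
  C[0][2] = min over k of (A[0][0] + B[0][2] = -2 + 1 = -1, A[0][1] + B[1][2] = 9 + 7 = 16, A[0][2] + B[2][2] = -5 + 5 = 0) = -1 (attained at k = 0)
  C[1][0] = min over k of (A[1][0] + B[0][0] = 5 + 1 = 6, A[1][1] + B[1][0] = 1 + -2 = -1, A[1][2] + B[2][0] = 7 + 10 = 17) = -1 (attained at k = 1)
  C[1][1] = min over k of (A[1][0] + B[0][1] = 5 + -4 = 1, A[1][1] + B[1][1] = 1 + 2 = 3, A[1][2] + B[2][1] = 7 + 0 = 7) = 1 (attained at k = 0)
  C[1][2] = min over k of (A[1][0] + B[0][2] = 5 + 1 = 6, A[1][1] + B[1][2] = 1 + 7 = 8, A[1][2] + B[2][2] = 7 + 5 = 12) = 6 (attained at k = 0)
  C[2][0] = min over k of (A[2][0] + B[0][0] = 5 + 1 = 6, A[2][1] + B[1][0] = 2 + -2 = 0, A[2][2] + B[2][0] = -5 + 10 = 5) = 0 (attained at k = 1)
  C[2][1] = min over k of (A[2][0] + B[0][1] = 5 + -4 = 1, A[2][1] + B[1][1] = 2 + 2 = 4, A[2][2] + B[2][1] = -5 + 0 = -5) = -5 (attained at k = 2)
  C[2][2] = min over k of (A[2][0] + B[0][2] = 5 + 1 = 6, A[2][1] + B[1][2] = 2 + 7 = 9, A[2][2] + B[2][2] = -5 + 5 = 0) = 0 (attained at k = 2)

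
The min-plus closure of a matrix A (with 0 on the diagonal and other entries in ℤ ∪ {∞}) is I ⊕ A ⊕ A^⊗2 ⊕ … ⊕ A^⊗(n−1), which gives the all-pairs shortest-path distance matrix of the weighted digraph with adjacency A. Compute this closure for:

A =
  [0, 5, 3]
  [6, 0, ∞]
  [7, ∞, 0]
Closure =
  [0, 5, 3]
  [6, 0, 9]
  [7, 12, 0]

This is the Floyd-Warshall all-pairs shortest-path computation. For each intermediate vertex k = 0, 1, …, 2, update dist[i][j] ← min(dist[i][j], dist[i][k] + dist[k][j]). The final matrix gives, for each (i, j), the minimum total weight of any directed path from i to j (possibly empty when i = j).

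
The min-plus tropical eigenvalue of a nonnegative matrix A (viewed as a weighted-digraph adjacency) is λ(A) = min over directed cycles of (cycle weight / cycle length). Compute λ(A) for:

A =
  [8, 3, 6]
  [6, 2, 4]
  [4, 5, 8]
λ(A) = 2

Enumerate directed cycles and compute their means (weight / length). Sample:
  cycle 0 → 0: weight = 8, length = 1, mean = 8/1 ≈ 8.000
  cycle 1 → 1: weight = 2, length = 1, mean = 2/1 ≈ 2.000
  cycle 2 → 2: weight = 8, length = 1, mean = 8/1 ≈ 8.000
  cycle 0 → 1 → 0: weight = 9, length = 2, mean = 9/2 ≈ 4.500
  cycle 0 → 2 → 0: weight = 10, length = 2, mean = 10/2 ≈ 5.000
  cycle 1 → 0 → 1: weight = 9, length = 2, mean = 9/2 ≈ 4.500
Minimum mean = 2.000, attained e.g. along the cycle 1 → 1 with weight 2 and length 1. So λ(A) = 2/1 = 2.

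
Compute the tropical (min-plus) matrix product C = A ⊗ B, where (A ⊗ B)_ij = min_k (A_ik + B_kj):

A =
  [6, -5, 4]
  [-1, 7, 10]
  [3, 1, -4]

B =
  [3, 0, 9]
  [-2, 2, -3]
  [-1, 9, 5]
A ⊗ B =
  [-7, -3, -8]
  [2, -1, 4]
  [-5, 3, -2]

Apply the min-plus product entry-by-entry:
  C[0][0] = min over k of (A[0][0] + B[0][0] = 6 + 3 = 9, A[0][1] + B[1][0] = -5 + -2 = -7, A[0][2] + B[2][0] = 4 + -1 = 3) = -7 (attained at k = 1)
  C[0][1] = min over k of (A[0][0] + B[0][1] = 6 + 0 = 6, A[0][1] + B[1][1] = -5 + 2 = -3, A[0][2] + B[2][1] = 4 + 9 = 13) = -3 (attained at k = 1)
  C[0][2] = min over k of (A[0][0] + B[0][2] = 6 + 9 = 15, A[0][1] + B[1][2] = -5 + -3 = -8, A[0][2] + B[2][2] = 4 + 5 = 9) = -8 (attained at k = 1)
  C[1][0] = min over k of (A[1][0] + B[0][0] = -1 + 3 = 2, A[1][1] + B[1][0] = 7 + -2 = 5, A[1][2] + B[2][0] = 10 + -1 = 9) = 2 (attained at k = 0)
  C[1][1] = min over k of (A[1][0] + B[0][1] = -1 + 0 = -1, A[1][1] + B[1][1] = 7 + 2 = 9, A[1][2] + B[2][1] = 10 + 9 = 19) = -1 (attained at k = 0)
  C[1][2] = min over k of (A[1][0] + B[0][2] = -1 + 9 = 8, A[1][1] + B[1][2] = 7 + -3 = 4, A[1][2] + B[2][2] = 10 + 5 = 15) = 4 (attained at k = 1)
  C[2][0] = min over k of (A[2][0] + B[0][0] = 3 + 3 = 6, A[2][1] + B[1][0] = 1 + -2 = -1, A[2][2] + B[2][0] = -4 + -1 = -5) = -5 (attained at k = 2)
  C[2][1] = min over k of (A[2][0] + B[0][1] = 3 + 0 = 3, A[2][1] + B[1][1] = 1 + 2 = 3, A[2][2] + B[2][1] = -4 + 9 = 5) = 3 (attained at k = 0)
  C[2][2] = min over k of (A[2][0] + B[0][2] = 3 + 9 = 12, A[2][1] + B[1][2] = 1 + -3 = -2, A[2][2] + B[2][2] = -4 + 5 = 1) = -2 (attained at k = 1)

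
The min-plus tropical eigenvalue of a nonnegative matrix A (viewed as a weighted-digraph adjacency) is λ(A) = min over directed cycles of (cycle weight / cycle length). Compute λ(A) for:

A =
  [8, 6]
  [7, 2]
λ(A) = 2

Enumerate directed cycles and compute their means (weight / length). Sample:
  cycle 0 → 0: weight = 8, length = 1, mean = 8/1 ≈ 8.000
  cycle 1 → 1: weight = 2, length = 1, mean = 2/1 ≈ 2.000
  cycle 0 → 1 → 0: weight = 13, length = 2, mean = 13/2 ≈ 6.500
  cycle 1 → 0 → 1: weight = 13, length = 2, mean = 13/2 ≈ 6.500
Minimum mean = 2.000, attained e.g. along the cycle 1 → 1 with weight 2 and length 1. So λ(A) = 2/1 = 2.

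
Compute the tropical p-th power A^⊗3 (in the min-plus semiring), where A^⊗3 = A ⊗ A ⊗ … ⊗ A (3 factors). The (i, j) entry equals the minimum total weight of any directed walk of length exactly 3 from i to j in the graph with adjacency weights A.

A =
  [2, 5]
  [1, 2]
A^⊗3 =
  [6, 9]
  [5, 6]

Each entry (A^⊗3)_ij equals the minimum over all length-3 walks i = v_0 → v_1 → … → v_3 = j of Σ_t A[v_t][v_{t+1}]. For example, for (i, j) = (0, 1) we minimise over 4 possible intermediate vertex sequences; the minimum is 9, attained along the walk 0 → 0 → 0 → 1.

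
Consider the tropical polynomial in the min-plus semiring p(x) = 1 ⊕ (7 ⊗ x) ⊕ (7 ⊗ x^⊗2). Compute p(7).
p(7) = 1

A tropical monomial a ⊗ x^⊗i evaluates to a + i · x. Evaluating each term at x = 7:
  Term 0 contributes 1 + 0 · 7 = 1
  Term 1 contributes 7 + 1 · 7 = 14
  Term 2 contributes 7 + 2 · 7 = 21
p(7) = ⊕ of these = min[1, 14, 21] = 1.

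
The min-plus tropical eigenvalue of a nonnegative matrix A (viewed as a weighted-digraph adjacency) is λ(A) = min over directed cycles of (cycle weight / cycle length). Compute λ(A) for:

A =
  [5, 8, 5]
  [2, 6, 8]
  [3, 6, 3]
λ(A) = 3

Enumerate directed cycles and compute their means (weight / length). Sample:
  cycle 0 → 0: weight = 5, length = 1, mean = 5/1 ≈ 5.000
  cycle 1 → 1: weight = 6, length = 1, mean = 6/1 ≈ 6.000
  cycle 2 → 2: weight = 3, length = 1, mean = 3/1 ≈ 3.000
  cycle 0 → 1 → 0: weight = 10, length = 2, mean = 10/2 ≈ 5.000
  cycle 0 → 2 → 0: weight = 8, length = 2, mean = 8/2 ≈ 4.000
  cycle 1 → 0 → 1: weight = 10, length = 2, mean = 10/2 ≈ 5.000
Minimum mean = 3.000, attained e.g. along the cycle 2 → 2 with weight 3 and length 1. So λ(A) = 3/1 = 3.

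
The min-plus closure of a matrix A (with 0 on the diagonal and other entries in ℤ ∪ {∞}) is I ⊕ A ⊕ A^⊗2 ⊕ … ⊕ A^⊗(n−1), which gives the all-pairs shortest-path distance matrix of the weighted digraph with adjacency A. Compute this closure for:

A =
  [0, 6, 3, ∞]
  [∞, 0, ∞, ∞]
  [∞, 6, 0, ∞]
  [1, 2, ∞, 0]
Closure =
  [0, 6, 3, ∞]
  [∞, 0, ∞, ∞]
  [∞, 6, 0, ∞]
  [1, 2, 4, 0]

This is the Floyd-Warshall all-pairs shortest-path computation. For each intermediate vertex k = 0, 1, …, 3, update dist[i][j] ← min(dist[i][j], dist[i][k] + dist[k][j]). The final matrix gives, for each (i, j), the minimum total weight of any directed path from i to j (possibly empty when i = j).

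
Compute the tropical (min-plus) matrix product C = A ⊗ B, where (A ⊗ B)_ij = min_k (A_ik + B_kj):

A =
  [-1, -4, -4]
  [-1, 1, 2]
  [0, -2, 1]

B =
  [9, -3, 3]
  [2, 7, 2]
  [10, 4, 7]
A ⊗ B =
  [-2, -4, -2]
  [3, -4, 2]
  [0, -3, 0]

Apply the min-plus product entry-by-entry:
  C[0][0] = min over k of (A[0][0] + B[0][0] = -1 + 9 = 8, A[0][1] + B[1][0] = -4 + 2 = -2, A[0][2] + B[2][0] = -4 + 10 = 6) = -2 (attained at k = 1)
  C[0][1] = min over k of (A[0][0] + B[0][1] = -1 + -3 = -4, A[0][1] + B[1][1] = -4 + 7 = 3, A[0][2] + B[2][1] = -4 + 4 = 0) = -4 (attained at k = 0)
  C[0][2] = min over k of (A[0][0] + B[0][2] = -1 + 3 = 2, A[0][1] + B[1][2] = -4 + 2 = -2, A[0][2] + B[2][2] = -4 + 7 = 3) = -2 (attained at k = 1)
  C[1][0] = min over k of (A[1][0] + B[0][0] = -1 + 9 = 8, A[1][1] + B[1][0] = 1 + 2 = 3, A[1][2] + B[2][0] = 2 + 10 = 12) = 3 (attained at k = 1)
  C[1][1] = min over k of (A[1][0] + B[0][1] = -1 + -3 = -4, A[1][1] + B[1][1] = 1 + 7 = 8, A[1][2] + B[2][1] = 2 + 4 = 6) = -4 (attained at k = 0)
  C[1][2] = min over k of (A[1][0] + B[0][2] = -1 + 3 = 2, A[1][1] + B[1][2] = 1 + 2 = 3, A[1][2] + B[2][2] = 2 + 7 = 9) = 2 (attained at k = 0)
  C[2][0] = min over k of (A[2][0] + B[0][0] = 0 + 9 = 9, A[2][1] + B[1][0] = -2 + 2 = 0, A[2][2] + B[2][0] = 1 + 10 = 11) = 0 (attained at k = 1)
  C[2][1] = min over k of (A[2][0] + B[0][1] = 0 + -3 = -3, A[2][1] + B[1][1] = -2 + 7 = 5, A[2][2] + B[2][1] = 1 + 4 = 5) = -3 (attained at k = 0)
  C[2][2] = min over k of (A[2][0] + B[0][2] = 0 + 3 = 3, A[2][1] + B[1][2] = -2 + 2 = 0, A[2][2] + B[2][2] = 1 + 7 = 8) = 0 (attained at k = 1)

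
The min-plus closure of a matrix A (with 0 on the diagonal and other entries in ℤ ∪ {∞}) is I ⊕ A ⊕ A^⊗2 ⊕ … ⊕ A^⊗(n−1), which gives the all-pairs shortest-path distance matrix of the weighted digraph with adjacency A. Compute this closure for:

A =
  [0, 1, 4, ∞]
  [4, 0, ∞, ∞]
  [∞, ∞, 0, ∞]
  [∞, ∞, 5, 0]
Closure =
  [0, 1, 4, ∞]
  [4, 0, 8, ∞]
  [∞, ∞, 0, ∞]
  [∞, ∞, 5, 0]

This is the Floyd-Warshall all-pairs shortest-path computation. For each intermediate vertex k = 0, 1, …, 3, update dist[i][j] ← min(dist[i][j], dist[i][k] + dist[k][j]). The final matrix gives, for each (i, j), the minimum total weight of any directed path from i to j (possibly empty when i = j).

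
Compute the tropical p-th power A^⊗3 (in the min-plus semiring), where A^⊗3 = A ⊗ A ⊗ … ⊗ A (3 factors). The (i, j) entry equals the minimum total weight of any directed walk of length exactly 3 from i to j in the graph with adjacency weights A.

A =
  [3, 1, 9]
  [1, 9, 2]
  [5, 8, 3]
A^⊗3 =
  [5, 3, 6]
  [3, 5, 4]
  [7, 9, 8]

Each entry (A^⊗3)_ij equals the minimum over all length-3 walks i = v_0 → v_1 → … → v_3 = j of Σ_t A[v_t][v_{t+1}]. For example, for (i, j) = (0, 2) we minimise over 9 possible intermediate vertex sequences; the minimum is 6, attained along the walk 0 → 0 → 1 → 2.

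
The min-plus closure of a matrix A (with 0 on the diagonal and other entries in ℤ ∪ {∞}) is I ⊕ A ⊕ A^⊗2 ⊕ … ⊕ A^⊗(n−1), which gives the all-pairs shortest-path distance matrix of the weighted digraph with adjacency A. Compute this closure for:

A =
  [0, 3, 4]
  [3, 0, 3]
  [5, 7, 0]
Closure =
  [0, 3, 4]
  [3, 0, 3]
  [5, 7, 0]

This is the Floyd-Warshall all-pairs shortest-path computation. For each intermediate vertex k = 0, 1, …, 2, update dist[i][j] ← min(dist[i][j], dist[i][k] + dist[k][j]). The final matrix gives, for each (i, j), the minimum total weight of any directed path from i to j (possibly empty when i = j).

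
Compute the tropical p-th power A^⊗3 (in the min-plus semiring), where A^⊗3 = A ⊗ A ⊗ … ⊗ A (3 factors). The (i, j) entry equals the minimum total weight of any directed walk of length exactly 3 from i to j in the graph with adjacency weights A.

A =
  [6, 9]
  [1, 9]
A^⊗3 =
  [16, 19]
  [11, 16]

Each entry (A^⊗3)_ij equals the minimum over all length-3 walks i = v_0 → v_1 → … → v_3 = j of Σ_t A[v_t][v_{t+1}]. For example, for (i, j) = (0, 1) we minimise over 4 possible intermediate vertex sequences; the minimum is 19, attained along the walk 0 → 1 → 0 → 1.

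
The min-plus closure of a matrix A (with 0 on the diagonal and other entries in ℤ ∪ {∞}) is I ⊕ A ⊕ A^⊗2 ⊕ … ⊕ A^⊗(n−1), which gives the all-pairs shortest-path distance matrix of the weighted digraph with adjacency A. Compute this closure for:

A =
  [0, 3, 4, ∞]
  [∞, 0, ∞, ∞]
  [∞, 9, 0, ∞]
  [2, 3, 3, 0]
Closure =
  [0, 3, 4, ∞]
  [∞, 0, ∞, ∞]
  [∞, 9, 0, ∞]
  [2, 3, 3, 0]

This is the Floyd-Warshall all-pairs shortest-path computation. For each intermediate vertex k = 0, 1, …, 3, update dist[i][j] ← min(dist[i][j], dist[i][k] + dist[k][j]). The final matrix gives, for each (i, j), the minimum total weight of any directed path from i to j (possibly empty when i = j).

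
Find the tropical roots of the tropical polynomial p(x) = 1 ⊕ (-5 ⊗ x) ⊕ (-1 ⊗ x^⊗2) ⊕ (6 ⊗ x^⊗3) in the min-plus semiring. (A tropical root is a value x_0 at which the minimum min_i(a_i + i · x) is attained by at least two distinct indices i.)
Roots: {-7, -4, 6}

Each tropical root is a break point of the lower envelope of the lines y = a_i + i · x (there are 4 lines, with slopes 0, 1, ..., 3). Only the lines that attain the minimum somewhere contribute to roots; other lines are dominated. Here the surviving (envelope) indices are i = 3, i = 2, i = 1, i = 0.
Intersections between consecutive envelope lines give the roots: for adjacent envelope indices i < j the intersection is x = (a_i − a_j) / (j − i). Reading off the sorted break points: {-7, -4, 6}.
Verification: at each break x_0, at least two indices attain the minimum of min_i(a_i + i · x_0).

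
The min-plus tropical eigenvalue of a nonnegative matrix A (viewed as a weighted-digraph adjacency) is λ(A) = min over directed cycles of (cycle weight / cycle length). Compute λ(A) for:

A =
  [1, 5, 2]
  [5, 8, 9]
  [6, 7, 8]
λ(A) = 1

Enumerate directed cycles and compute their means (weight / length). Sample:
  cycle 0 → 0: weight = 1, length = 1, mean = 1/1 ≈ 1.000
  cycle 1 → 1: weight = 8, length = 1, mean = 8/1 ≈ 8.000
  cycle 2 → 2: weight = 8, length = 1, mean = 8/1 ≈ 8.000
  cycle 0 → 1 → 0: weight = 10, length = 2, mean = 10/2 ≈ 5.000
  cycle 0 → 2 → 0: weight = 8, length = 2, mean = 8/2 ≈ 4.000
  cycle 1 → 0 → 1: weight = 10, length = 2, mean = 10/2 ≈ 5.000
Minimum mean = 1.000, attained e.g. along the cycle 0 → 0 with weight 1 and length 1. So λ(A) = 1/1 = 1.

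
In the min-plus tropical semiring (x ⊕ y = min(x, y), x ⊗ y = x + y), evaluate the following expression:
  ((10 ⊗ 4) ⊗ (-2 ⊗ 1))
((10 ⊗ 4) ⊗ (-2 ⊗ 1)) = 13

Expand innermost to outermost. Recall ⊕ takes the minimum of its arguments and ⊗ takes their sum. Working out the expression ((10 ⊗ 4) ⊗ (-2 ⊗ 1)) gives 13.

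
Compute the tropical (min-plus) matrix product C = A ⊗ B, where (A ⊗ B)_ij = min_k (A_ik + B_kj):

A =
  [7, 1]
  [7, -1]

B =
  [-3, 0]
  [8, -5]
A ⊗ B =
  [4, -4]
  [4, -6]

Apply the min-plus product entry-by-entry:
  C[0][0] = min over k of (A[0][0] + B[0][0] = 7 + -3 = 4, A[0][1] + B[1][0] = 1 + 8 = 9) = 4 (attained at k = 0)
  C[0][1] = min over k of (A[0][0] + B[0][1] = 7 + 0 = 7, A[0][1] + B[1][1] = 1 + -5 = -4) = -4 (attained at k = 1)
  C[1][0] = min over k of (A[1][0] + B[0][0] = 7 + -3 = 4, A[1][1] + B[1][0] = -1 + 8 = 7) = 4 (attained at k = 0)
  C[1][1] = min over k of (A[1][0] + B[0][1] = 7 + 0 = 7, A[1][1] + B[1][1] = -1 + -5 = -6) = -6 (attained at k = 1)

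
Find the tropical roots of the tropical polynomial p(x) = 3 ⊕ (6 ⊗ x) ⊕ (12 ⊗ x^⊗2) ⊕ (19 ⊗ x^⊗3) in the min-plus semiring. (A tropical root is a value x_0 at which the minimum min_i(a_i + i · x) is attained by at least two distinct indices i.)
Roots: {-7, -6, -3}

Each tropical root is a break point of the lower envelope of the lines y = a_i + i · x (there are 4 lines, with slopes 0, 1, ..., 3). Only the lines that attain the minimum somewhere contribute to roots; other lines are dominated. Here the surviving (envelope) indices are i = 3, i = 2, i = 1, i = 0.
Intersections between consecutive envelope lines give the roots: for adjacent envelope indices i < j the intersection is x = (a_i − a_j) / (j − i). Reading off the sorted break points: {-7, -6, -3}.
Verification: at each break x_0, at least two indices attain the minimum of min_i(a_i + i · x_0).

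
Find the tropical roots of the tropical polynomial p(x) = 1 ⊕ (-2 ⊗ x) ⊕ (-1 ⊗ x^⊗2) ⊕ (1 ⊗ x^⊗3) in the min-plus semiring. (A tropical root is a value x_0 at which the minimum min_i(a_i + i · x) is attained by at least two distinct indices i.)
Roots: {-2, -1, 3}

Each tropical root is a break point of the lower envelope of the lines y = a_i + i · x (there are 4 lines, with slopes 0, 1, ..., 3). Only the lines that attain the minimum somewhere contribute to roots; other lines are dominated. Here the surviving (envelope) indices are i = 3, i = 2, i = 1, i = 0.
Intersections between consecutive envelope lines give the roots: for adjacent envelope indices i < j the intersection is x = (a_i − a_j) / (j − i). Reading off the sorted break points: {-2, -1, 3}.
Verification: at each break x_0, at least two indices attain the minimum of min_i(a_i + i · x_0).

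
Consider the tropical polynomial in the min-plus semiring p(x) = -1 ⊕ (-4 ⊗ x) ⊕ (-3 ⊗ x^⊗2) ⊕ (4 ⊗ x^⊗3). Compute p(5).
p(5) = -1

A tropical monomial a ⊗ x^⊗i evaluates to a + i · x. Evaluating each term at x = 5:
  Term 0 contributes -1 + 0 · 5 = -1
  Term 1 contributes -4 + 1 · 5 = 1
  Term 2 contributes -3 + 2 · 5 = 7
  Term 3 contributes 4 + 3 · 5 = 19
p(5) = ⊕ of these = min[-1, 1, 7, 19] = -1.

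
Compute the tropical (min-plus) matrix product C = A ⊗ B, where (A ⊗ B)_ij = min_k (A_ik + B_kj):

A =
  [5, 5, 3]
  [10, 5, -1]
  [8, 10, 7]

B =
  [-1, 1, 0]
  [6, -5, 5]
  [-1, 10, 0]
A ⊗ B =
  [2, 0, 3]
  [-2, 0, -1]
  [6, 5, 7]

Apply the min-plus product entry-by-entry:
  C[0][0] = min over k of (A[0][0] + B[0][0] = 5 + -1 = 4, A[0][1] + B[1][0] = 5 + 6 = 11, A[0][2] + B[2][0] = 3 + -1 = 2) = 2 (attained at k = 2)
  C[0][1] = min over k of (A[0][0] + B[0][1] = 5 + 1 = 6, A[0][1] + B[1][1] = 5 + -5 = 0, A[0][2] + B[2][1] = 3 + 10 = 13) = 0 (attained at k = 1)
  C[0][2] = min over k of (A[0][0] + B[0][2] = 5 + 0 = 5, A[0][1] + B[1][2] = 5 + 5 = 10, A[0][2] + B[2][2] = 3 + 0 = 3) = 3 (attained at k = 2)
  C[1][0] = min over k of (A[1][0] + B[0][0] = 10 + -1 = 9, A[1][1] + B[1][0] = 5 + 6 = 11, A[1][2] + B[2][0] = -1 + -1 = -2) = -2 (attained at k = 2)
  C[1][1] = min over k of (A[1][0] + B[0][1] = 10 + 1 = 11, A[1][1] + B[1][1] = 5 + -5 = 0, A[1][2] + B[2][1] = -1 + 10 = 9) = 0 (attained at k = 1)
  C[1][2] = min over k of (A[1][0] + B[0][2] = 10 + 0 = 10, A[1][1] + B[1][2] = 5 + 5 = 10, A[1][2] + B[2][2] = -1 + 0 = -1) = -1 (attained at k = 2)
  C[2][0] = min over k of (A[2][0] + B[0][0] = 8 + -1 = 7, A[2][1] + B[1][0] = 10 + 6 = 16, A[2][2] + B[2][0] = 7 + -1 = 6) = 6 (attained at k = 2)
  C[2][1] = min over k of (A[2][0] + B[0][1] = 8 + 1 = 9, A[2][1] + B[1][1] = 10 + -5 = 5, A[2][2] + B[2][1] = 7 + 10 = 17) = 5 (attained at k = 1)
  C[2][2] = min over k of (A[2][0] + B[0][2] = 8 + 0 = 8, A[2][1] + B[1][2] = 10 + 5 = 15, A[2][2] + B[2][2] = 7 + 0 = 7) = 7 (attained at k = 2)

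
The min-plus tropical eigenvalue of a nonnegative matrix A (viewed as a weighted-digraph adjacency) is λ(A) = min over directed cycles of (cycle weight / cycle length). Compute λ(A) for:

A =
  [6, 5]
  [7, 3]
λ(A) = 3

Enumerate directed cycles and compute their means (weight / length). Sample:
  cycle 0 → 0: weight = 6, length = 1, mean = 6/1 ≈ 6.000
  cycle 1 → 1: weight = 3, length = 1, mean = 3/1 ≈ 3.000
  cycle 0 → 1 → 0: weight = 12, length = 2, mean = 12/2 ≈ 6.000
  cycle 1 → 0 → 1: weight = 12, length = 2, mean = 12/2 ≈ 6.000
Minimum mean = 3.000, attained e.g. along the cycle 1 → 1 with weight 3 and length 1. So λ(A) = 3/1 = 3.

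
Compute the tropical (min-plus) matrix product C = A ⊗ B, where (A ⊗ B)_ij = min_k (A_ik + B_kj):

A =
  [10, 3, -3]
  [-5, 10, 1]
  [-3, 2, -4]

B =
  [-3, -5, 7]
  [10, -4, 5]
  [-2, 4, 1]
A ⊗ B =
  [-5, -1, -2]
  [-8, -10, 2]
  [-6, -8, -3]

Apply the min-plus product entry-by-entry:
  C[0][0] = min over k of (A[0][0] + B[0][0] = 10 + -3 = 7, A[0][1] + B[1][0] = 3 + 10 = 13, A[0][2] + B[2][0] = -3 + -2 = -5) = -5 (attained at k = 2)
  C[0][1] = min over k of (A[0][0] + B[0][1] = 10 + -5 = 5, A[0][1] + B[1][1] = 3 + -4 = -1, A[0][2] + B[2][1] = -3 + 4 = 1) = -1 (attained at k = 1)
  C[0][2] = min over k of (A[0][0] + B[0][2] = 10 + 7 = 17, A[0][1] + B[1][2] = 3 + 5 = 8, A[0][2] + B[2][2] = -3 + 1 = -2) = -2 (attained at k = 2)
  C[1][0] = min over k of (A[1][0] + B[0][0] = -5 + -3 = -8, A[1][1] + B[1][0] = 10 + 10 = 20, A[1][2] + B[2][0] = 1 + -2 = -1) = -8 (attained at k = 0)
  C[1][1] = min over k of (A[1][0] + B[0][1] = -5 + -5 = -10, A[1][1] + B[1][1] = 10 + -4 = 6, A[1][2] + B[2][1] = 1 + 4 = 5) = -10 (attained at k = 0)
  C[1][2] = min over k of (A[1][0] + B[0][2] = -5 + 7 = 2, A[1][1] + B[1][2] = 10 + 5 = 15, A[1][2] + B[2][2] = 1 + 1 = 2) = 2 (attained at k = 0)
  C[2][0] = min over k of (A[2][0] + B[0][0] = -3 + -3 = -6, A[2][1] + B[1][0] = 2 + 10 = 12, A[2][2] + B[2][0] = -4 + -2 = -6) = -6 (attained at k = 0)
  C[2][1] = min over k of (A[2][0] + B[0][1] = -3 + -5 = -8, A[2][1] + B[1][1] = 2 + -4 = -2, A[2][2] + B[2][1] = -4 + 4 = 0) = -8 (attained at k = 0)
  C[2][2] = min over k of (A[2][0] + B[0][2] = -3 + 7 = 4, A[2][1] + B[1][2] = 2 + 5 = 7, A[2][2] + B[2][2] = -4 + 1 = -3) = -3 (attained at k = 2)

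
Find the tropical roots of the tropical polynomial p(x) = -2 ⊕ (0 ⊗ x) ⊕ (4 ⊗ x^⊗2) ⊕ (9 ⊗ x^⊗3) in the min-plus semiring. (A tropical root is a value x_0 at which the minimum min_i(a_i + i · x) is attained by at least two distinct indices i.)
Roots: {-5, -4, -2}

Each tropical root is a break point of the lower envelope of the lines y = a_i + i · x (there are 4 lines, with slopes 0, 1, ..., 3). Only the lines that attain the minimum somewhere contribute to roots; other lines are dominated. Here the surviving (envelope) indices are i = 3, i = 2, i = 1, i = 0.
Intersections between consecutive envelope lines give the roots: for adjacent envelope indices i < j the intersection is x = (a_i − a_j) / (j − i). Reading off the sorted break points: {-5, -4, -2}.
Verification: at each break x_0, at least two indices attain the minimum of min_i(a_i + i · x_0).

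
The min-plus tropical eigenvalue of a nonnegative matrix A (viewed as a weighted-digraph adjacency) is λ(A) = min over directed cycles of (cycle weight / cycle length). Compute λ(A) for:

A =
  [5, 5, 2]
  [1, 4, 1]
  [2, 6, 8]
λ(A) = 2

Enumerate directed cycles and compute their means (weight / length). Sample:
  cycle 0 → 0: weight = 5, length = 1, mean = 5/1 ≈ 5.000
  cycle 1 → 1: weight = 4, length = 1, mean = 4/1 ≈ 4.000
  cycle 2 → 2: weight = 8, length = 1, mean = 8/1 ≈ 8.000
  cycle 0 → 1 → 0: weight = 6, length = 2, mean = 6/2 ≈ 3.000
  cycle 0 → 2 → 0: weight = 4, length = 2, mean = 4/2 ≈ 2.000
  cycle 1 → 0 → 1: weight = 6, length = 2, mean = 6/2 ≈ 3.000
Minimum mean = 2.000, attained e.g. along the cycle 0 → 2 → 0 with weight 4 and length 2. So λ(A) = 4/2 = 2.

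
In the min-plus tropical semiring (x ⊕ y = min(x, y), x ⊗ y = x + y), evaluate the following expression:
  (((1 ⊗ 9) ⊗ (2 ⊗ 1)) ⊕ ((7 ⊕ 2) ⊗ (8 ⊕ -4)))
(((1 ⊗ 9) ⊗ (2 ⊗ 1)) ⊕ ((7 ⊕ 2) ⊗ (8 ⊕ -4))) = -2

Expand innermost to outermost. Recall ⊕ takes the minimum of its arguments and ⊗ takes their sum. Working out the expression (((1 ⊗ 9) ⊗ (2 ⊗ 1)) ⊕ ((7 ⊕ 2) ⊗ (8 ⊕ -4))) gives -2.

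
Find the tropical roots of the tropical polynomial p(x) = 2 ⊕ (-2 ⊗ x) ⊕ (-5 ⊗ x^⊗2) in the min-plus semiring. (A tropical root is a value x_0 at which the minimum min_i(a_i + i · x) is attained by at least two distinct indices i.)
Roots: {3, 4}

Each tropical root is a break point of the lower envelope of the lines y = a_i + i · x (there are 3 lines, with slopes 0, 1, ..., 2). Only the lines that attain the minimum somewhere contribute to roots; other lines are dominated. Here the surviving (envelope) indices are i = 2, i = 1, i = 0.
Intersections between consecutive envelope lines give the roots: for adjacent envelope indices i < j the intersection is x = (a_i − a_j) / (j − i). Reading off the sorted break points: {3, 4}.
Verification: at each break x_0, at least two indices attain the minimum of min_i(a_i + i · x_0).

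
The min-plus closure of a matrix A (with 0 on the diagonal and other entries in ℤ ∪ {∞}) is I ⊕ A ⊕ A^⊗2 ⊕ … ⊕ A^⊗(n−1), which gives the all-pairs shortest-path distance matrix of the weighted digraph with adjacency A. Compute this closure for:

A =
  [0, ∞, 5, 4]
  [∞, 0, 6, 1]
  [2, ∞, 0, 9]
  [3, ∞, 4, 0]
Closure =
  [0, ∞, 5, 4]
  [4, 0, 5, 1]
  [2, ∞, 0, 6]
  [3, ∞, 4, 0]

This is the Floyd-Warshall all-pairs shortest-path computation. For each intermediate vertex k = 0, 1, …, 3, update dist[i][j] ← min(dist[i][j], dist[i][k] + dist[k][j]). The final matrix gives, for each (i, j), the minimum total weight of any directed path from i to j (possibly empty when i = j).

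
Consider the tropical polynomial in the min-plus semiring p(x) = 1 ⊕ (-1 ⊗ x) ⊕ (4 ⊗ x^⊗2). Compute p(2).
p(2) = 1

A tropical monomial a ⊗ x^⊗i evaluates to a + i · x. Evaluating each term at x = 2:
  Term 0 contributes 1 + 0 · 2 = 1
  Term 1 contributes -1 + 1 · 2 = 1
  Term 2 contributes 4 + 2 · 2 = 8
p(2) = ⊕ of these = min[1, 1, 8] = 1.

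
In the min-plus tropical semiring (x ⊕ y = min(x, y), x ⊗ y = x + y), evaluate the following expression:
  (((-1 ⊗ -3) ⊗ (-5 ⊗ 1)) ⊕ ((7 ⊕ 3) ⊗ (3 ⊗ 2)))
(((-1 ⊗ -3) ⊗ (-5 ⊗ 1)) ⊕ ((7 ⊕ 3) ⊗ (3 ⊗ 2))) = -8

Expand innermost to outermost. Recall ⊕ takes the minimum of its arguments and ⊗ takes their sum. Working out the expression (((-1 ⊗ -3) ⊗ (-5 ⊗ 1)) ⊕ ((7 ⊕ 3) ⊗ (3 ⊗ 2))) gives -8.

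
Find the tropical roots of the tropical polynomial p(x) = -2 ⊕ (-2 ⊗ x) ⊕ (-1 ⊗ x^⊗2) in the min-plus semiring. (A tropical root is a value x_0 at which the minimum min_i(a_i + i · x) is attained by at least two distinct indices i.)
Roots: {-1, 0}

Each tropical root is a break point of the lower envelope of the lines y = a_i + i · x (there are 3 lines, with slopes 0, 1, ..., 2). Only the lines that attain the minimum somewhere contribute to roots; other lines are dominated. Here the surviving (envelope) indices are i = 2, i = 1, i = 0.
Intersections between consecutive envelope lines give the roots: for adjacent envelope indices i < j the intersection is x = (a_i − a_j) / (j − i). Reading off the sorted break points: {-1, 0}.
Verification: at each break x_0, at least two indices attain the minimum of min_i(a_i + i · x_0).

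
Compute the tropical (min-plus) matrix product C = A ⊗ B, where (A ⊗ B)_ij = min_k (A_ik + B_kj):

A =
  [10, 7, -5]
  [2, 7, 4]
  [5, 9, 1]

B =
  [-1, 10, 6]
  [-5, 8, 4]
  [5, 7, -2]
A ⊗ B =
  [0, 2, -7]
  [1, 11, 2]
  [4, 8, -1]

Apply the min-plus product entry-by-entry:
  C[0][0] = min over k of (A[0][0] + B[0][0] = 10 + -1 = 9, A[0][1] + B[1][0] = 7 + -5 = 2, A[0][2] + B[2][0] = -5 + 5 = 0) = 0 (attained at k = 2)
  C[0][1] = min over k of (A[0][0] + B[0][1] = 10 + 10 = 20, A[0][1] + B[1][1] = 7 + 8 = 15, A[0][2] + B[2][1] = -5 + 7 = 2) = 2 (attained at k = 2)
  C[0][2] = min over k of (A[0][0] + B[0][2] = 10 + 6 = 16, A[0][1] + B[1][2] = 7 + 4 = 11, A[0][2] + B[2][2] = -5 + -2 = -7) = -7 (attained at k = 2)
  C[1][0] = min over k of (A[1][0] + B[0][0] = 2 + -1 = 1, A[1][1] + B[1][0] = 7 + -5 = 2, A[1][2] + B[2][0] = 4 + 5 = 9) = 1 (attained at k = 0)
  C[1][1] = min over k of (A[1][0] + B[0][1] = 2 + 10 = 12, A[1][1] + B[1][1] = 7 + 8 = 15, A[1][2] + B[2][1] = 4 + 7 = 11) = 11 (attained at k = 2)
  C[1][2] = min over k of (A[1][0] + B[0][2] = 2 + 6 = 8, A[1][1] + B[1][2] = 7 + 4 = 11, A[1][2] + B[2][2] = 4 + -2 = 2) = 2 (attained at k = 2)
  C[2][0] = min over k of (A[2][0] + B[0][0] = 5 + -1 = 4, A[2][1] + B[1][0] = 9 + -5 = 4, A[2][2] + B[2][0] = 1 + 5 = 6) = 4 (attained at k = 0)
  C[2][1] = min over k of (A[2][0] + B[0][1] = 5 + 10 = 15, A[2][1] + B[1][1] = 9 + 8 = 17, A[2][2] + B[2][1] = 1 + 7 = 8) = 8 (attained at k = 2)
  C[2][2] = min over k of (A[2][0] + B[0][2] = 5 + 6 = 11, A[2][1] + B[1][2] = 9 + 4 = 13, A[2][2] + B[2][2] = 1 + -2 = -1) = -1 (attained at k = 2)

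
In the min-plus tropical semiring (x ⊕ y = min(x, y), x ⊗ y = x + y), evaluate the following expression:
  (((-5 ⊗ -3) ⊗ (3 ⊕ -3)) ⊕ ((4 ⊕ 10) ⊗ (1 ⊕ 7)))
(((-5 ⊗ -3) ⊗ (3 ⊕ -3)) ⊕ ((4 ⊕ 10) ⊗ (1 ⊕ 7))) = -11

Expand innermost to outermost. Recall ⊕ takes the minimum of its arguments and ⊗ takes their sum. Working out the expression (((-5 ⊗ -3) ⊗ (3 ⊕ -3)) ⊕ ((4 ⊕ 10) ⊗ (1 ⊕ 7))) gives -11.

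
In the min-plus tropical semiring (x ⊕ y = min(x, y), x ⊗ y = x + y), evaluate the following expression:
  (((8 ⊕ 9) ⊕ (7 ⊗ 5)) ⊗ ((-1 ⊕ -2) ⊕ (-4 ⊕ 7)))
(((8 ⊕ 9) ⊕ (7 ⊗ 5)) ⊗ ((-1 ⊕ -2) ⊕ (-4 ⊕ 7))) = 4

Expand innermost to outermost. Recall ⊕ takes the minimum of its arguments and ⊗ takes their sum. Working out the expression (((8 ⊕ 9) ⊕ (7 ⊗ 5)) ⊗ ((-1 ⊕ -2) ⊕ (-4 ⊕ 7))) gives 4.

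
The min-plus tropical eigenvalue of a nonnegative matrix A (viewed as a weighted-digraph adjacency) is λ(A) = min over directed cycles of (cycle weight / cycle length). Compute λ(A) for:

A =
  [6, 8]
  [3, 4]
λ(A) = 4

Enumerate directed cycles and compute their means (weight / length). Sample:
  cycle 0 → 0: weight = 6, length = 1, mean = 6/1 ≈ 6.000
  cycle 1 → 1: weight = 4, length = 1, mean = 4/1 ≈ 4.000
  cycle 0 → 1 → 0: weight = 11, length = 2, mean = 11/2 ≈ 5.500
  cycle 1 → 0 → 1: weight = 11, length = 2, mean = 11/2 ≈ 5.500
Minimum mean = 4.000, attained e.g. along the cycle 1 → 1 with weight 4 and length 1. So λ(A) = 4/1 = 4.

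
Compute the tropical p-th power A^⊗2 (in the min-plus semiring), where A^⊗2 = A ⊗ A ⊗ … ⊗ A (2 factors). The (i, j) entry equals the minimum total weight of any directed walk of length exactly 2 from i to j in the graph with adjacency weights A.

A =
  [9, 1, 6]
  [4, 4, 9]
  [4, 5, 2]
A^⊗2 =
  [5, 5, 8]
  [8, 5, 10]
  [6, 5, 4]

Each entry (A^⊗2)_ij equals the minimum over all length-2 walks i = v_0 → v_1 → … → v_2 = j of Σ_t A[v_t][v_{t+1}]. For example, for (i, j) = (0, 2) we minimise over 3 possible intermediate vertex sequences; the minimum is 8, attained along the walk 0 → 2 → 2.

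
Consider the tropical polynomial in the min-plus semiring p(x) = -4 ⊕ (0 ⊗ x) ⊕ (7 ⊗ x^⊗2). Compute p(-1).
p(-1) = -4

A tropical monomial a ⊗ x^⊗i evaluates to a + i · x. Evaluating each term at x = -1:
  Term 0 contributes -4 + 0 · -1 = -4
  Term 1 contributes 0 + 1 · -1 = -1
  Term 2 contributes 7 + 2 · -1 = 5
p(-1) = ⊕ of these = min[-4, -1, 5] = -4.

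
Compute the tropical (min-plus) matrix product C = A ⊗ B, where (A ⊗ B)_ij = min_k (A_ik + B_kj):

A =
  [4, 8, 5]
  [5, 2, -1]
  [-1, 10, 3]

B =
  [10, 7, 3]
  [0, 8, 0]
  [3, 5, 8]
A ⊗ B =
  [8, 10, 7]
  [2, 4, 2]
  [6, 6, 2]

Apply the min-plus product entry-by-entry:
  C[0][0] = min over k of (A[0][0] + B[0][0] = 4 + 10 = 14, A[0][1] + B[1][0] = 8 + 0 = 8, A[0][2] + B[2][0] = 5 + 3 = 8) = 8 (attained at k = 1)
  C[0][1] = min over k of (A[0][0] + B[0][1] = 4 + 7 = 11, A[0][1] + B[1][1] = 8 + 8 = 16, A[0][2] + B[2][1] = 5 + 5 = 10) = 10 (attained at k = 2)
  C[0][2] = min over k of (A[0][0] + B[0][2] = 4 + 3 = 7, A[0][1] + B[1][2] = 8 + 0 = 8, A[0][2] + B[2][2] = 5 + 8 = 13) = 7 (attained at k = 0)
  C[1][0] = min over k of (A[1][0] + B[0][0] = 5 + 10 = 15, A[1][1] + B[1][0] = 2 + 0 = 2, A[1][2] + B[2][0] = -1 + 3 = 2) = 2 (attained at k = 1)
  C[1][1] = min over k of (A[1][0] + B[0][1] = 5 + 7 = 12, A[1][1] + B[1][1] = 2 + 8 = 10, A[1][2] + B[2][1] = -1 + 5 = 4) = 4 (attained at k = 2)
  C[1][2] = min over k of (A[1][0] + B[0][2] = 5 + 3 = 8, A[1][1] + B[1][2] = 2 + 0 = 2, A[1][2] + B[2][2] = -1 + 8 = 7) = 2 (attained at k = 1)
  C[2][0] = min over k of (A[2][0] + B[0][0] = -1 + 10 = 9, A[2][1] + B[1][0] = 10 + 0 = 10, A[2][2] + B[2][0] = 3 + 3 = 6) = 6 (attained at k = 2)
  C[2][1] = min over k of (A[2][0] + B[0][1] = -1 + 7 = 6, A[2][1] + B[1][1] = 10 + 8 = 18, A[2][2] + B[2][1] = 3 + 5 = 8) = 6 (attained at k = 0)
  C[2][2] = min over k of (A[2][0] + B[0][2] = -1 + 3 = 2, A[2][1] + B[1][2] = 10 + 0 = 10, A[2][2] + B[2][2] = 3 + 8 = 11) = 2 (attained at k = 0)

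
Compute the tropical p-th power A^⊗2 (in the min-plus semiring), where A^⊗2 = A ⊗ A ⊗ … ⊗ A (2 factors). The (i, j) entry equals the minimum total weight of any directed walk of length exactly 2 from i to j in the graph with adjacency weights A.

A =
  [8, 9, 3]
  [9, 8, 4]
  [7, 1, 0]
A^⊗2 =
  [10, 4, 3]
  [11, 5, 4]
  [7, 1, 0]

Each entry (A^⊗2)_ij equals the minimum over all length-2 walks i = v_0 → v_1 → … → v_2 = j of Σ_t A[v_t][v_{t+1}]. For example, for (i, j) = (0, 2) we minimise over 3 possible intermediate vertex sequences; the minimum is 3, attained along the walk 0 → 2 → 2.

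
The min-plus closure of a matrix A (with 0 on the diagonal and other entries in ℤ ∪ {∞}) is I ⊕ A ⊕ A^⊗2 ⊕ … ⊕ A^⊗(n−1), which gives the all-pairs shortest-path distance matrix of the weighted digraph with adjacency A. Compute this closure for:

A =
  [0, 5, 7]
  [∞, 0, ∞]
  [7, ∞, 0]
Closure =
  [0, 5, 7]
  [∞, 0, ∞]
  [7, 12, 0]

This is the Floyd-Warshall all-pairs shortest-path computation. For each intermediate vertex k = 0, 1, …, 2, update dist[i][j] ← min(dist[i][j], dist[i][k] + dist[k][j]). The final matrix gives, for each (i, j), the minimum total weight of any directed path from i to j (possibly empty when i = j).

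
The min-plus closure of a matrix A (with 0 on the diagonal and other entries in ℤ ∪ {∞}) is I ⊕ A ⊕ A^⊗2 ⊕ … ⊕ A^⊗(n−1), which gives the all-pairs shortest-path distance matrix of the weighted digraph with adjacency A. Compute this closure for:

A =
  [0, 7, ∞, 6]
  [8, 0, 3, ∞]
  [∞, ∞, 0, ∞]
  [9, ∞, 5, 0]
Closure =
  [0, 7, 10, 6]
  [8, 0, 3, 14]
  [∞, ∞, 0, ∞]
  [9, 16, 5, 0]

This is the Floyd-Warshall all-pairs shortest-path computation. For each intermediate vertex k = 0, 1, …, 3, update dist[i][j] ← min(dist[i][j], dist[i][k] + dist[k][j]). The final matrix gives, for each (i, j), the minimum total weight of any directed path from i to j (possibly empty when i = j).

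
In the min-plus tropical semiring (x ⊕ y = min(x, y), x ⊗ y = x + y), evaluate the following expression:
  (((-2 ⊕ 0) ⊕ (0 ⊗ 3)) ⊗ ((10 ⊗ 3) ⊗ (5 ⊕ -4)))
(((-2 ⊕ 0) ⊕ (0 ⊗ 3)) ⊗ ((10 ⊗ 3) ⊗ (5 ⊕ -4))) = 7

Expand innermost to outermost. Recall ⊕ takes the minimum of its arguments and ⊗ takes their sum. Working out the expression (((-2 ⊕ 0) ⊕ (0 ⊗ 3)) ⊗ ((10 ⊗ 3) ⊗ (5 ⊕ -4))) gives 7.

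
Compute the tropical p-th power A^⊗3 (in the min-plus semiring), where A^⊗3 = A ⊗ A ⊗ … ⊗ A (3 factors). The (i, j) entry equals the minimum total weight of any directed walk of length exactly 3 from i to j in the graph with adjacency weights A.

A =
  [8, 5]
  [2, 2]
A^⊗3 =
  [9, 9]
  [6, 6]

Each entry (A^⊗3)_ij equals the minimum over all length-3 walks i = v_0 → v_1 → … → v_3 = j of Σ_t A[v_t][v_{t+1}]. For example, for (i, j) = (0, 1) we minimise over 4 possible intermediate vertex sequences; the minimum is 9, attained along the walk 0 → 1 → 1 → 1.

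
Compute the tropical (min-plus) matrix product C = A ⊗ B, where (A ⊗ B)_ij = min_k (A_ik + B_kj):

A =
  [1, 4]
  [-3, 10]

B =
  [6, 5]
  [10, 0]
A ⊗ B =
  [7, 4]
  [3, 2]

Apply the min-plus product entry-by-entry:
  C[0][0] = min over k of (A[0][0] + B[0][0] = 1 + 6 = 7, A[0][1] + B[1][0] = 4 + 10 = 14) = 7 (attained at k = 0)
  C[0][1] = min over k of (A[0][0] + B[0][1] = 1 + 5 = 6, A[0][1] + B[1][1] = 4 + 0 = 4) = 4 (attained at k = 1)
  C[1][0] = min over k of (A[1][0] + B[0][0] = -3 + 6 = 3, A[1][1] + B[1][0] = 10 + 10 = 20) = 3 (attained at k = 0)
  C[1][1] = min over k of (A[1][0] + B[0][1] = -3 + 5 = 2, A[1][1] + B[1][1] = 10 + 0 = 10) = 2 (attained at k = 0)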